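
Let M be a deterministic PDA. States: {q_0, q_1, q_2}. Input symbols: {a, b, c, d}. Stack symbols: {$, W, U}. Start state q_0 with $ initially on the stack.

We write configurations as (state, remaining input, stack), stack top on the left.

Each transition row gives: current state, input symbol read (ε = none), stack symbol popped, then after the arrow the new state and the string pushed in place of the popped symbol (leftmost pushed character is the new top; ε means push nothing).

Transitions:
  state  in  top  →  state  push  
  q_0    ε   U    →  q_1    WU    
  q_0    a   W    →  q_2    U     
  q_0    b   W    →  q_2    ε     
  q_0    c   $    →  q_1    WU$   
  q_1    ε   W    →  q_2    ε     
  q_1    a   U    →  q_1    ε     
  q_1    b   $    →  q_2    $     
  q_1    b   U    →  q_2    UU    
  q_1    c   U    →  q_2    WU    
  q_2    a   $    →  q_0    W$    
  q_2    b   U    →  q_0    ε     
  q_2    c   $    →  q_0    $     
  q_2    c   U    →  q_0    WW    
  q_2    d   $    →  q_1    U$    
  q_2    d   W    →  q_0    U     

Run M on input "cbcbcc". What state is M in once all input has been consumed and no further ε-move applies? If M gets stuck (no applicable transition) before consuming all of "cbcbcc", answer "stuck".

q_0

(q_0, cbcbcc, $)
  read c, top $: go to q_1, push WU$ → (q_1, bcbcc, WU$)
  ε-move, top W: go to q_2, push ε → (q_2, bcbcc, U$)
  read b, top U: go to q_0, push ε → (q_0, cbcc, $)
  read c, top $: go to q_1, push WU$ → (q_1, bcc, WU$)
  ε-move, top W: go to q_2, push ε → (q_2, bcc, U$)
  read b, top U: go to q_0, push ε → (q_0, cc, $)
  read c, top $: go to q_1, push WU$ → (q_1, c, WU$)
  ε-move, top W: go to q_2, push ε → (q_2, c, U$)
  read c, top U: go to q_0, push WW → (q_0, ε, WW$)
All input consumed; M is in state q_0.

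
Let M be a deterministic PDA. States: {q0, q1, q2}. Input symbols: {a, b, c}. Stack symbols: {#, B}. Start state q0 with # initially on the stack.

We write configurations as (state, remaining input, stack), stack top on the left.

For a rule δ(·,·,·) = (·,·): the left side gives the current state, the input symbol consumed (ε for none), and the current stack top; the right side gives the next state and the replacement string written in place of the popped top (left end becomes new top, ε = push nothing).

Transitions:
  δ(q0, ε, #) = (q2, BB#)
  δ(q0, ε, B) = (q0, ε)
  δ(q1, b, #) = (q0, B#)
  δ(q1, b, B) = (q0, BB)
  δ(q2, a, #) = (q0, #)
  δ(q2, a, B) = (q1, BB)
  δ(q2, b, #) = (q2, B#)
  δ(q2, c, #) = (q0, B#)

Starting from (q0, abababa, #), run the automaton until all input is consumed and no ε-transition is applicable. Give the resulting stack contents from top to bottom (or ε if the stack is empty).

BBB#

(q0, abababa, #)
  ε-move, top #: go to q2, push BB# → (q2, abababa, BB#)
  read a, top B: go to q1, push BB → (q1, bababa, BBB#)
  read b, top B: go to q0, push BB → (q0, ababa, BBBB#)
  ε-move, top B: go to q0, push ε → (q0, ababa, BBB#)
  ε-move, top B: go to q0, push ε → (q0, ababa, BB#)
  ε-move, top B: go to q0, push ε → (q0, ababa, B#)
  ε-move, top B: go to q0, push ε → (q0, ababa, #)
  ε-move, top #: go to q2, push BB# → (q2, ababa, BB#)
  read a, top B: go to q1, push BB → (q1, baba, BBB#)
  read b, top B: go to q0, push BB → (q0, aba, BBBB#)
  ε-move, top B: go to q0, push ε → (q0, aba, BBB#)
  ε-move, top B: go to q0, push ε → (q0, aba, BB#)
  ε-move, top B: go to q0, push ε → (q0, aba, B#)
  ε-move, top B: go to q0, push ε → (q0, aba, #)
  ε-move, top #: go to q2, push BB# → (q2, aba, BB#)
  read a, top B: go to q1, push BB → (q1, ba, BBB#)
  read b, top B: go to q0, push BB → (q0, a, BBBB#)
  ε-move, top B: go to q0, push ε → (q0, a, BBB#)
  ε-move, top B: go to q0, push ε → (q0, a, BB#)
  ε-move, top B: go to q0, push ε → (q0, a, B#)
  ε-move, top B: go to q0, push ε → (q0, a, #)
  ε-move, top #: go to q2, push BB# → (q2, a, BB#)
  read a, top B: go to q1, push BB → (q1, ε, BBB#)
All input consumed in state q1 with stack BBB#.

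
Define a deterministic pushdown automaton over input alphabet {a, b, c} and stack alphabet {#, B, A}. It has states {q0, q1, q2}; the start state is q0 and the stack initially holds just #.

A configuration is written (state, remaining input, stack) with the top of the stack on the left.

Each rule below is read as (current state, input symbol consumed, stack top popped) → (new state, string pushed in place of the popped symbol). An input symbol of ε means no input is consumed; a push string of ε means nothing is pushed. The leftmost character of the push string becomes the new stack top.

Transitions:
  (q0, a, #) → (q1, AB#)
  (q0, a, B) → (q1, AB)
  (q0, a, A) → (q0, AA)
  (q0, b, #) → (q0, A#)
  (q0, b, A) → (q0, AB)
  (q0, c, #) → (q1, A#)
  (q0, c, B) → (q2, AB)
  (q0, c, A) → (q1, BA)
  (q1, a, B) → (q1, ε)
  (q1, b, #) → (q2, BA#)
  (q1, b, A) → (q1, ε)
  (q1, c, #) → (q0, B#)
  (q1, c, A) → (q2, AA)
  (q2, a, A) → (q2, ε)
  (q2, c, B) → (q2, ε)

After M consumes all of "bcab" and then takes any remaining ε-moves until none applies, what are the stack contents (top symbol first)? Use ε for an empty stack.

#

(q0, bcab, #)
  read b, top #: go to q0, push A# → (q0, cab, A#)
  read c, top A: go to q1, push BA → (q1, ab, BA#)
  read a, top B: go to q1, push ε → (q1, b, A#)
  read b, top A: go to q1, push ε → (q1, ε, #)
All input consumed in state q1 with stack #.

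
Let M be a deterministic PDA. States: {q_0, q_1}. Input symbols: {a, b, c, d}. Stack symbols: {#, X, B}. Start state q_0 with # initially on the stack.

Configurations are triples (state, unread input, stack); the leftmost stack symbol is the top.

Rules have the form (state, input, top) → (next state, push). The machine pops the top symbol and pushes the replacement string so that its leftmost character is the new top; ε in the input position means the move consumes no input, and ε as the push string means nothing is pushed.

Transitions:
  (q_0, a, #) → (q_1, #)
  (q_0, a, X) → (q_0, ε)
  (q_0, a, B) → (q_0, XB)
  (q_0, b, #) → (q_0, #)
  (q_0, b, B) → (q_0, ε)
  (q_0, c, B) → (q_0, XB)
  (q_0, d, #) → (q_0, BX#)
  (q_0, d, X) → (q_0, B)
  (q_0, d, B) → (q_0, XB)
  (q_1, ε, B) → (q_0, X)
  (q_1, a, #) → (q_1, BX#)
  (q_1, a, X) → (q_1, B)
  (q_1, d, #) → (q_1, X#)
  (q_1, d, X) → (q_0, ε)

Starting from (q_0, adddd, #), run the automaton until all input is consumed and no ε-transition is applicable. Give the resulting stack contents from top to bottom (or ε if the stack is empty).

(q_0, adddd, #)
  read a, top #: go to q_1, push # → (q_1, dddd, #)
  read d, top #: go to q_1, push X# → (q_1, ddd, X#)
  read d, top X: go to q_0, push ε → (q_0, dd, #)
  read d, top #: go to q_0, push BX# → (q_0, d, BX#)
  read d, top B: go to q_0, push XB → (q_0, ε, XBX#)
All input consumed in state q_0 with stack XBX#.

XBX#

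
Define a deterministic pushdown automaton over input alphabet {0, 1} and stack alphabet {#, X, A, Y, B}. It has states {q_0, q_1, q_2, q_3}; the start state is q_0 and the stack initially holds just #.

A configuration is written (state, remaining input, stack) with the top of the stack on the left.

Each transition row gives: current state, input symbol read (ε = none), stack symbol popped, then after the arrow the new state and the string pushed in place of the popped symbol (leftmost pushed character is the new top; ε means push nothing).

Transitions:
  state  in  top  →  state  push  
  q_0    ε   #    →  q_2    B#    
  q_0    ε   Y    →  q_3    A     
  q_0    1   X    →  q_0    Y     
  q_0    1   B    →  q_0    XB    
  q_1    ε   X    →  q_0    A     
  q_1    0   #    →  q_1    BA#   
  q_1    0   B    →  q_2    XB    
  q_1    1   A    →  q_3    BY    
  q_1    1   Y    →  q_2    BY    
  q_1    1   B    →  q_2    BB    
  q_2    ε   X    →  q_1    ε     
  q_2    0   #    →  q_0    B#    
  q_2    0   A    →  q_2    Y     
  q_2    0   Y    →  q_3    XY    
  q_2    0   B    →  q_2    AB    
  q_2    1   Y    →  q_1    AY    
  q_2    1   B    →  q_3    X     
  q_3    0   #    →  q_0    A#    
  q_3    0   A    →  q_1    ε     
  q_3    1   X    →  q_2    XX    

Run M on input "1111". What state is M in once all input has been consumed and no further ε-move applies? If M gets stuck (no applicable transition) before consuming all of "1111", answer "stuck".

(q_0, 1111, #)
  ε-move, top #: go to q_2, push B# → (q_2, 1111, B#)
  read 1, top B: go to q_3, push X → (q_3, 111, X#)
  read 1, top X: go to q_2, push XX → (q_2, 11, XX#)
  ε-move, top X: go to q_1, push ε → (q_1, 11, X#)
  ε-move, top X: go to q_0, push A → (q_0, 11, A#)
No transition for (q_0, 1, top A); M blocks with input 11 remaining.

stuck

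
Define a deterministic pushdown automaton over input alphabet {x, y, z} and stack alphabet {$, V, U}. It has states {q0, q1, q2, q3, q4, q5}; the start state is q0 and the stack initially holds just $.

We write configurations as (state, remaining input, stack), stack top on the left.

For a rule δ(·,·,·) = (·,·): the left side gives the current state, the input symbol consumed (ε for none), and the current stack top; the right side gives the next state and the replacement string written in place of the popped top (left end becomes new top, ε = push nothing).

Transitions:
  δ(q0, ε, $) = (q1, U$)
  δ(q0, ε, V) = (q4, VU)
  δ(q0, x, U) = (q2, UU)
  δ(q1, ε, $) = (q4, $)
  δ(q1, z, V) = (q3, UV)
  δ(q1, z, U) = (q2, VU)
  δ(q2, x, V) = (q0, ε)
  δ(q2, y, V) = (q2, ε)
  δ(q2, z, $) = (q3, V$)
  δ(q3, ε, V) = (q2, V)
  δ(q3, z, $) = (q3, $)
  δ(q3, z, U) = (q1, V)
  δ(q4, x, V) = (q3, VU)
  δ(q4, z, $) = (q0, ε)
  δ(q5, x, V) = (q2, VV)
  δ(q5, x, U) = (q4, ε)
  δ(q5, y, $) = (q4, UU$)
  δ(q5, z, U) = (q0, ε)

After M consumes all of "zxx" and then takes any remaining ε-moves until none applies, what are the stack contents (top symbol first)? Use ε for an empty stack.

UU$

(q0, zxx, $) ⊢ (q1, zxx, U$) ⊢ (q2, xx, VU$) ⊢ (q0, x, U$) ⊢ (q2, ε, UU$)
All input consumed in state q2 with stack UU$.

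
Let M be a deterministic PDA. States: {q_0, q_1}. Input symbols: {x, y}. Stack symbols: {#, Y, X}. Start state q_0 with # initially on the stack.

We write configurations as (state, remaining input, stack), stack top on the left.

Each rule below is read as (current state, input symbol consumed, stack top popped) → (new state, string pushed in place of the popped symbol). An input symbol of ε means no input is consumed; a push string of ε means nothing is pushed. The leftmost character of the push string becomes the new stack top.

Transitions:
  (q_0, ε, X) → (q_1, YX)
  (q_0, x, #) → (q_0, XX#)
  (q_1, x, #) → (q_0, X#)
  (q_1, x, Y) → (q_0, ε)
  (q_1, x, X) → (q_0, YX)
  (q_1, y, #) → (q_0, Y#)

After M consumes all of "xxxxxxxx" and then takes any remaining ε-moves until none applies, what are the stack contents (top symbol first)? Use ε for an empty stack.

(q_0, xxxxxxxx, #)
  read x, top #: go to q_0, push XX# → (q_0, xxxxxxx, XX#)
  ε-move, top X: go to q_1, push YX → (q_1, xxxxxxx, YXX#)
  read x, top Y: go to q_0, push ε → (q_0, xxxxxx, XX#)
  ε-move, top X: go to q_1, push YX → (q_1, xxxxxx, YXX#)
  read x, top Y: go to q_0, push ε → (q_0, xxxxx, XX#)
  ε-move, top X: go to q_1, push YX → (q_1, xxxxx, YXX#)
  read x, top Y: go to q_0, push ε → (q_0, xxxx, XX#)
  ε-move, top X: go to q_1, push YX → (q_1, xxxx, YXX#)
  read x, top Y: go to q_0, push ε → (q_0, xxx, XX#)
  ε-move, top X: go to q_1, push YX → (q_1, xxx, YXX#)
  read x, top Y: go to q_0, push ε → (q_0, xx, XX#)
  ε-move, top X: go to q_1, push YX → (q_1, xx, YXX#)
  read x, top Y: go to q_0, push ε → (q_0, x, XX#)
  ε-move, top X: go to q_1, push YX → (q_1, x, YXX#)
  read x, top Y: go to q_0, push ε → (q_0, ε, XX#)
  ε-move, top X: go to q_1, push YX → (q_1, ε, YXX#)
All input consumed in state q_1 with stack YXX#.

YXX#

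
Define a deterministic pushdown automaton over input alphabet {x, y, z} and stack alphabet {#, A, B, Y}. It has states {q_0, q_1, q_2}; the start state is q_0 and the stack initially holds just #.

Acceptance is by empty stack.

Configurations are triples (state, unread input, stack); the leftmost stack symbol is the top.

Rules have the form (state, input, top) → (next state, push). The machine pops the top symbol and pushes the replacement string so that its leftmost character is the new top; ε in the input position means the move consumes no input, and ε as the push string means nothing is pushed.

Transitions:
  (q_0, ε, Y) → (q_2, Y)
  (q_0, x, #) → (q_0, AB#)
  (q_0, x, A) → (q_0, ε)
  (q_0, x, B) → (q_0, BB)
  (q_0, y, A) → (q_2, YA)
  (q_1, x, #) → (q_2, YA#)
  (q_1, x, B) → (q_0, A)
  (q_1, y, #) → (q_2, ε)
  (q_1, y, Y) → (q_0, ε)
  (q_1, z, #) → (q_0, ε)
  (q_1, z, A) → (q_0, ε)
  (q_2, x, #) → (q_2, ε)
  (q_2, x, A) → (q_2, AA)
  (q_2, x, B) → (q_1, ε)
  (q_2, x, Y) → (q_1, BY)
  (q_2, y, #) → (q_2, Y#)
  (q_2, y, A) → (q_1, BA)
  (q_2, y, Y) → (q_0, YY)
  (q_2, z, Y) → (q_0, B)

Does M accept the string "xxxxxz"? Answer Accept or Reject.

(q_0, xxxxxz, #)
  read x, top #: go to q_0, push AB# → (q_0, xxxxz, AB#)
  read x, top A: go to q_0, push ε → (q_0, xxxz, B#)
  read x, top B: go to q_0, push BB → (q_0, xxz, BB#)
  read x, top B: go to q_0, push BB → (q_0, xz, BBB#)
  read x, top B: go to q_0, push BB → (q_0, z, BBBB#)
No transition applies at (q_0, z, BBBB#); input not fully consumed.

Reject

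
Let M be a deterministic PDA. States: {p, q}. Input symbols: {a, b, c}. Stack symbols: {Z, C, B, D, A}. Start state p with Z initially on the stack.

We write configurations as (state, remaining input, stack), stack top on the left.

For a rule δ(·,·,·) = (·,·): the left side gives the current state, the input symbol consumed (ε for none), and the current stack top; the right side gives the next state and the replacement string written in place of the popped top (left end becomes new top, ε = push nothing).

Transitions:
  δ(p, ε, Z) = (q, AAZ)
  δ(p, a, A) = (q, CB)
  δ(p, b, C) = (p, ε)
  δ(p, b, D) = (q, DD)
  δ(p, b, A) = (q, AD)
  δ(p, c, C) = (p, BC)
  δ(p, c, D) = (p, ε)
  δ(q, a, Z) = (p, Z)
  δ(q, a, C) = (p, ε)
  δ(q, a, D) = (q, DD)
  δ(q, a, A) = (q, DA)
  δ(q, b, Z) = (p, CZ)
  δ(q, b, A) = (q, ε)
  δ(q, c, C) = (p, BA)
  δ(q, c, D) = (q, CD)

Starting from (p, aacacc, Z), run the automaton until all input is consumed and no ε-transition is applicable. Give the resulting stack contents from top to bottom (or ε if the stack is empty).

(p, aacacc, Z)
  ε-move, top Z: go to q, push AAZ → (q, aacacc, AAZ)
  read a, top A: go to q, push DA → (q, acacc, DAAZ)
  read a, top D: go to q, push DD → (q, cacc, DDAAZ)
  read c, top D: go to q, push CD → (q, acc, CDDAAZ)
  read a, top C: go to p, push ε → (p, cc, DDAAZ)
  read c, top D: go to p, push ε → (p, c, DAAZ)
  read c, top D: go to p, push ε → (p, ε, AAZ)
All input consumed in state p with stack AAZ.

AAZ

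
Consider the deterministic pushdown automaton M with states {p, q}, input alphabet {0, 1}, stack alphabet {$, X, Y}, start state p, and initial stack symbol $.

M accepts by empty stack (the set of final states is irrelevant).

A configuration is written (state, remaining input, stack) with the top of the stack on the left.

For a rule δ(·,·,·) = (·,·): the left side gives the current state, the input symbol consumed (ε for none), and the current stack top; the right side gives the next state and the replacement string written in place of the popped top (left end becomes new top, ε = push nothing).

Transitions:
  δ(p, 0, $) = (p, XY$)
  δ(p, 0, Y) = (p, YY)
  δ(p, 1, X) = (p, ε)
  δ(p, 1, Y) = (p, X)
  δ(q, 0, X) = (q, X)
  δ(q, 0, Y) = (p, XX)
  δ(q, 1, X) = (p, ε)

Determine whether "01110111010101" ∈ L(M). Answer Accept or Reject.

(p, 01110111010101, $) ⊢ (p, 1110111010101, XY$) ⊢ (p, 110111010101, Y$) ⊢ (p, 10111010101, X$) ⊢ (p, 0111010101, $) ⊢ (p, 111010101, XY$) ⊢ (p, 11010101, Y$) ⊢ (p, 1010101, X$) ⊢ (p, 010101, $) ⊢ (p, 10101, XY$) ⊢ (p, 0101, Y$) ⊢ (p, 101, YY$) ⊢ (p, 01, XY$)
No transition applies at (p, 01, XY$); input not fully consumed.

Reject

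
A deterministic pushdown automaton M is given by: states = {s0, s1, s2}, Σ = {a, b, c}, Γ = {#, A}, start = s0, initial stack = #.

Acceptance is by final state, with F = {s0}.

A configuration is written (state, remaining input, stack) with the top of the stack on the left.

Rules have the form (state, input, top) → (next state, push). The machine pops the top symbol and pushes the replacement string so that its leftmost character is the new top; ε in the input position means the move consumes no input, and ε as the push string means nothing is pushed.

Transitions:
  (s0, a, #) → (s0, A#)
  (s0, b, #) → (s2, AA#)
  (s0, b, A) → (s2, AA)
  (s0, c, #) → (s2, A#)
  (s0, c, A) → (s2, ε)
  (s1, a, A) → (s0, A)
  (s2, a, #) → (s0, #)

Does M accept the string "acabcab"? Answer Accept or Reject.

(s0, acabcab, #)
  read a, top #: go to s0, push A# → (s0, cabcab, A#)
  read c, top A: go to s2, push ε → (s2, abcab, #)
  read a, top #: go to s0, push # → (s0, bcab, #)
  read b, top #: go to s2, push AA# → (s2, cab, AA#)
No transition applies at (s2, cab, AA#); input not fully consumed.

Reject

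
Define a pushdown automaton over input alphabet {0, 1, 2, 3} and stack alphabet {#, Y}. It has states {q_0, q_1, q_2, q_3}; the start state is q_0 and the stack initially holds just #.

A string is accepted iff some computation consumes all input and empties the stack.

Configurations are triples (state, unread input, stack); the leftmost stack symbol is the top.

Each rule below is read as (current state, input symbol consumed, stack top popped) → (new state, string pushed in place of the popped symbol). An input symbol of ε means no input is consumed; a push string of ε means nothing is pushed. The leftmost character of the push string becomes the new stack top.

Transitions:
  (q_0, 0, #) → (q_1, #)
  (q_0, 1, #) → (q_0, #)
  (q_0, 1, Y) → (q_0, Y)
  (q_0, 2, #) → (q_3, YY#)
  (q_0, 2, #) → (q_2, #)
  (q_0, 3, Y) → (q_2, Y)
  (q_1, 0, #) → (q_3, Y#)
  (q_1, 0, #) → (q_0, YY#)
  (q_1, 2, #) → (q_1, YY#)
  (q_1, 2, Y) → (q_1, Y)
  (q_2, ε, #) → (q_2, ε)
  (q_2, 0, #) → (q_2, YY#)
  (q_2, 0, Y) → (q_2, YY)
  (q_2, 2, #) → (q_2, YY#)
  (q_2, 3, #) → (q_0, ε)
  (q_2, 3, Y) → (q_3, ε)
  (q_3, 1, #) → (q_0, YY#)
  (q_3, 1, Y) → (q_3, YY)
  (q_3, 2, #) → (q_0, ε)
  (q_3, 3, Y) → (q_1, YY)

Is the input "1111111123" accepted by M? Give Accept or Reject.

Accept

One accepting computation: (q_0, 1111111123, #) ⊢ (q_0, 111111123, #) ⊢ (q_0, 11111123, #) ⊢ (q_0, 1111123, #) ⊢ (q_0, 111123, #) ⊢ (q_0, 11123, #) ⊢ (q_0, 1123, #) ⊢ (q_0, 123, #) ⊢ (q_0, 23, #) ⊢ (q_2, 3, #) ⊢ (q_0, ε, ε)
All input consumed and the stack is empty.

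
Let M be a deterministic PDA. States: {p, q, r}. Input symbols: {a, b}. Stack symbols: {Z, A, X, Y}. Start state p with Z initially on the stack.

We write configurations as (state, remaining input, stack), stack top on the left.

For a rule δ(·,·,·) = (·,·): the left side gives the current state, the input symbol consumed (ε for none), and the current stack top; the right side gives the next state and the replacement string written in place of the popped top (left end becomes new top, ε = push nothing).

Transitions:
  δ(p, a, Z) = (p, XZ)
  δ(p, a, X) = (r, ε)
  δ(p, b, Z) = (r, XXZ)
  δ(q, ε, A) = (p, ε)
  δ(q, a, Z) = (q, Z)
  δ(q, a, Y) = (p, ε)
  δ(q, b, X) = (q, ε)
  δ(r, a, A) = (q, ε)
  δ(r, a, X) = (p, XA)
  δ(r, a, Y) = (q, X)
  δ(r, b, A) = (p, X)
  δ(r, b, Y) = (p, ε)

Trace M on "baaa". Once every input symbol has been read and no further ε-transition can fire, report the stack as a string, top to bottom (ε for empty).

(p, baaa, Z)
  read b, top Z: go to r, push XXZ → (r, aaa, XXZ)
  read a, top X: go to p, push XA → (p, aa, XAXZ)
  read a, top X: go to r, push ε → (r, a, AXZ)
  read a, top A: go to q, push ε → (q, ε, XZ)
All input consumed in state q with stack XZ.

XZ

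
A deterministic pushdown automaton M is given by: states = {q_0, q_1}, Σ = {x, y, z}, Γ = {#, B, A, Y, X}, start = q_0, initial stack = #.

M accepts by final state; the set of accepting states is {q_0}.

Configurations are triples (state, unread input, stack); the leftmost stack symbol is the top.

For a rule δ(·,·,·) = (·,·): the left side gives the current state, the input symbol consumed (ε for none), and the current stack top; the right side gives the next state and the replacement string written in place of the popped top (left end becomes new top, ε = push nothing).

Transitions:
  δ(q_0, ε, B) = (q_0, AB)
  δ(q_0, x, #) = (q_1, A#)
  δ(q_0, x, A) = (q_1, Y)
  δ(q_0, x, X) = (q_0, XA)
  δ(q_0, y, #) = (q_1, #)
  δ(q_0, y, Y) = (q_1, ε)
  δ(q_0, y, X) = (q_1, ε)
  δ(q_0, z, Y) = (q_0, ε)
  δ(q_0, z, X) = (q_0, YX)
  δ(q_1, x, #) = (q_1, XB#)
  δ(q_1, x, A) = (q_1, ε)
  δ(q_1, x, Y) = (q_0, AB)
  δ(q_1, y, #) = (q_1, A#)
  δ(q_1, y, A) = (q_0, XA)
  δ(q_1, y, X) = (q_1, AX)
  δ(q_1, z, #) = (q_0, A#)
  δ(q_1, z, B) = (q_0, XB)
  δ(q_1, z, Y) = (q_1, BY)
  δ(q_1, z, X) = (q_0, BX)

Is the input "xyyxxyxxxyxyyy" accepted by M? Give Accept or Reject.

Reject

(q_0, xyyxxyxxxyxyyy, #) ⊢ (q_1, yyxxyxxxyxyyy, A#) ⊢ (q_0, yxxyxxxyxyyy, XA#) ⊢ (q_1, xxyxxxyxyyy, A#) ⊢ (q_1, xyxxxyxyyy, #) ⊢ (q_1, yxxxyxyyy, XB#) ⊢ (q_1, xxxyxyyy, AXB#) ⊢ (q_1, xxyxyyy, XB#)
No transition applies at (q_1, xxyxyyy, XB#); input not fully consumed.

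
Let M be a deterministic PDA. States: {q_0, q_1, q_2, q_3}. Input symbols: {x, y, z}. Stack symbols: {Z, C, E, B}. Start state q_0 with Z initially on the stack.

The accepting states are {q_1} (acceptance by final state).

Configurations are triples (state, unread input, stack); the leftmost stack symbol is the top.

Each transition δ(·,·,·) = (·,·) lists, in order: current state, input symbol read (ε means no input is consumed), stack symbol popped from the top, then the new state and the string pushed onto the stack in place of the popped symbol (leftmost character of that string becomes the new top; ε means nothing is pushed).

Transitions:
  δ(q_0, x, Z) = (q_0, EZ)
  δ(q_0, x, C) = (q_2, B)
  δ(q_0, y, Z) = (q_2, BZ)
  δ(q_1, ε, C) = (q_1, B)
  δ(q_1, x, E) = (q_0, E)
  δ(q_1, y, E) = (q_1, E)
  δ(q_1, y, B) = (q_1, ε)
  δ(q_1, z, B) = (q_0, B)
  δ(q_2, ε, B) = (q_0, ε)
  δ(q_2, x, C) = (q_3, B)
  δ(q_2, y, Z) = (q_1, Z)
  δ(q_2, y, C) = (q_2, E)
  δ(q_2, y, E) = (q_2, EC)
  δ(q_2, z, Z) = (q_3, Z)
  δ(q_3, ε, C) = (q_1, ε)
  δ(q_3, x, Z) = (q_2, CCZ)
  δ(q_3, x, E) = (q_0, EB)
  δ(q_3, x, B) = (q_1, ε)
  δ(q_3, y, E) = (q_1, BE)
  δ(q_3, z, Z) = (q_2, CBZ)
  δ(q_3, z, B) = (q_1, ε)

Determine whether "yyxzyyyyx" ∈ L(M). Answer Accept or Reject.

(q_0, yyxzyyyyx, Z)
  read y, top Z: go to q_2, push BZ → (q_2, yxzyyyyx, BZ)
  ε-move, top B: go to q_0, push ε → (q_0, yxzyyyyx, Z)
  read y, top Z: go to q_2, push BZ → (q_2, xzyyyyx, BZ)
  ε-move, top B: go to q_0, push ε → (q_0, xzyyyyx, Z)
  read x, top Z: go to q_0, push EZ → (q_0, zyyyyx, EZ)
No transition applies at (q_0, zyyyyx, EZ); input not fully consumed.

Reject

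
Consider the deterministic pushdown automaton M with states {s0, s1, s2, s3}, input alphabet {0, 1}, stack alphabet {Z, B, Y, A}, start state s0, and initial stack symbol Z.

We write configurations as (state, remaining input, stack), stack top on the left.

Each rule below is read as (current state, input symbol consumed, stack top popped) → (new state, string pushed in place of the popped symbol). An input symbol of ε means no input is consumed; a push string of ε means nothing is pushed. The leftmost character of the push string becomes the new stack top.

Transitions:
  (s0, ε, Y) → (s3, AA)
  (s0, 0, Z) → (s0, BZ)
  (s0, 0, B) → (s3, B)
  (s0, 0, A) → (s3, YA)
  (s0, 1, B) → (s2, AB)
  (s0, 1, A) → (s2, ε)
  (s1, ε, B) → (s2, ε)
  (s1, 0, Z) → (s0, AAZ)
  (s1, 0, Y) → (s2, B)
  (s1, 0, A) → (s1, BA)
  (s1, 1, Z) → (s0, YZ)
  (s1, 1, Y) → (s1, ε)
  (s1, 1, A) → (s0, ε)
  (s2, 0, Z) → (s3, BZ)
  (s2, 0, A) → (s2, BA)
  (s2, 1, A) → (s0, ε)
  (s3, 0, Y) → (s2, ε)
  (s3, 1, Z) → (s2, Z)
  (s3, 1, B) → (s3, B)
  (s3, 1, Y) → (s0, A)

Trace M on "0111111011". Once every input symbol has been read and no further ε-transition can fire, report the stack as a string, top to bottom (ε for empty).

(s0, 0111111011, Z) ⊢ (s0, 111111011, BZ) ⊢ (s2, 11111011, ABZ) ⊢ (s0, 1111011, BZ) ⊢ (s2, 111011, ABZ) ⊢ (s0, 11011, BZ) ⊢ (s2, 1011, ABZ) ⊢ (s0, 011, BZ) ⊢ (s3, 11, BZ) ⊢ (s3, 1, BZ) ⊢ (s3, ε, BZ)
All input consumed in state s3 with stack BZ.

BZ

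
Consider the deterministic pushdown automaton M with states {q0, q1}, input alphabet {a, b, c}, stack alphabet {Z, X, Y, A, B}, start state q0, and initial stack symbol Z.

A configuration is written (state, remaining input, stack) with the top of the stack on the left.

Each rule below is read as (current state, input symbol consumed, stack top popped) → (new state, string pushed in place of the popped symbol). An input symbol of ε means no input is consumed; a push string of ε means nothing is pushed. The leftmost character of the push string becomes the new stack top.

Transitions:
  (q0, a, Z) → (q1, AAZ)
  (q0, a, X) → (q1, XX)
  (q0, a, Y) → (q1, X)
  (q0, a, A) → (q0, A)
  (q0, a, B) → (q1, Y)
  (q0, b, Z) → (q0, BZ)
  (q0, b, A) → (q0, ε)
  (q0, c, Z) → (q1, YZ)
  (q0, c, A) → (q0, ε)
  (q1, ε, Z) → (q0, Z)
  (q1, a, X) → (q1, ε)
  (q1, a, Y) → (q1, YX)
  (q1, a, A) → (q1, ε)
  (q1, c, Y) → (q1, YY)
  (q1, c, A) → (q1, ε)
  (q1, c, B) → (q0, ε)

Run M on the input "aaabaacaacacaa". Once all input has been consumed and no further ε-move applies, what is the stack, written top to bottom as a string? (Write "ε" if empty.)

YXXYXYXXYXZ

(q0, aaabaacaacacaa, Z)
  read a, top Z: go to q1, push AAZ → (q1, aabaacaacacaa, AAZ)
  read a, top A: go to q1, push ε → (q1, abaacaacacaa, AZ)
  read a, top A: go to q1, push ε → (q1, baacaacacaa, Z)
  ε-move, top Z: go to q0, push Z → (q0, baacaacacaa, Z)
  read b, top Z: go to q0, push BZ → (q0, aacaacacaa, BZ)
  read a, top B: go to q1, push Y → (q1, acaacacaa, YZ)
  read a, top Y: go to q1, push YX → (q1, caacacaa, YXZ)
  read c, top Y: go to q1, push YY → (q1, aacacaa, YYXZ)
  read a, top Y: go to q1, push YX → (q1, acacaa, YXYXZ)
  read a, top Y: go to q1, push YX → (q1, cacaa, YXXYXZ)
  read c, top Y: go to q1, push YY → (q1, acaa, YYXXYXZ)
  read a, top Y: go to q1, push YX → (q1, caa, YXYXXYXZ)
  read c, top Y: go to q1, push YY → (q1, aa, YYXYXXYXZ)
  read a, top Y: go to q1, push YX → (q1, a, YXYXYXXYXZ)
  read a, top Y: go to q1, push YX → (q1, ε, YXXYXYXXYXZ)
All input consumed in state q1 with stack YXXYXYXXYXZ.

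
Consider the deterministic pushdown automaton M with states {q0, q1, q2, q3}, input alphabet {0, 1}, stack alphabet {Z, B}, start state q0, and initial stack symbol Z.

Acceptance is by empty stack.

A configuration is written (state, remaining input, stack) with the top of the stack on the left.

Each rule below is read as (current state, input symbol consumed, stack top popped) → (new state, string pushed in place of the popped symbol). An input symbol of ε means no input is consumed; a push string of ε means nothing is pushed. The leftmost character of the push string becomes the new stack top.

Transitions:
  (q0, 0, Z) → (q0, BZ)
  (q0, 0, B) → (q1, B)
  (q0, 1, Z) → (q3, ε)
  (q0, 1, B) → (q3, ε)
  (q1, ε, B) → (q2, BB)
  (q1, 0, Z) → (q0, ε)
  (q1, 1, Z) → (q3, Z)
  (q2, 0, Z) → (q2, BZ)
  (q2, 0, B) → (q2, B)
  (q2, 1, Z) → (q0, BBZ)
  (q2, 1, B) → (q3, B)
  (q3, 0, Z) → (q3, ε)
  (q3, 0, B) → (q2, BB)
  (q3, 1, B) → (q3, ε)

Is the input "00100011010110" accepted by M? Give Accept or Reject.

Reject

(q0, 00100011010110, Z)
  read 0, top Z: go to q0, push BZ → (q0, 0100011010110, BZ)
  read 0, top B: go to q1, push B → (q1, 100011010110, BZ)
  ε-move, top B: go to q2, push BB → (q2, 100011010110, BBZ)
  read 1, top B: go to q3, push B → (q3, 00011010110, BBZ)
  read 0, top B: go to q2, push BB → (q2, 0011010110, BBBZ)
  read 0, top B: go to q2, push B → (q2, 011010110, BBBZ)
  read 0, top B: go to q2, push B → (q2, 11010110, BBBZ)
  read 1, top B: go to q3, push B → (q3, 1010110, BBBZ)
  read 1, top B: go to q3, push ε → (q3, 010110, BBZ)
  read 0, top B: go to q2, push BB → (q2, 10110, BBBZ)
  read 1, top B: go to q3, push B → (q3, 0110, BBBZ)
  read 0, top B: go to q2, push BB → (q2, 110, BBBBZ)
  read 1, top B: go to q3, push B → (q3, 10, BBBBZ)
  read 1, top B: go to q3, push ε → (q3, 0, BBBZ)
  read 0, top B: go to q2, push BB → (q2, ε, BBBBZ)
All input consumed; stack is BBBBZ, not empty, and no further ε-move applies.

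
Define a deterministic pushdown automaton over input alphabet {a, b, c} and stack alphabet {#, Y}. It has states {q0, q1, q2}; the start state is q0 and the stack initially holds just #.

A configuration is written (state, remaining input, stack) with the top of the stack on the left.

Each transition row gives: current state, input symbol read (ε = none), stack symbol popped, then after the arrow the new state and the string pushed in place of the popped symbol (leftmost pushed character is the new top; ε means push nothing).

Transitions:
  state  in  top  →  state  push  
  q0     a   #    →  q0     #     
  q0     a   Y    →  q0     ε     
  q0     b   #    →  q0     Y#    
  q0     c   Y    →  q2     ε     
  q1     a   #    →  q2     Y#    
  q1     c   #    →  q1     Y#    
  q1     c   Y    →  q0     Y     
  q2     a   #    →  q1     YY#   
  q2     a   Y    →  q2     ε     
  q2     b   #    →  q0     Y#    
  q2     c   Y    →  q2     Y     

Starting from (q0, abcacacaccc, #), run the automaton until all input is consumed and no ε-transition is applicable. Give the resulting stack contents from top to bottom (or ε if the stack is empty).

Y#

(q0, abcacacaccc, #)
  read a, top #: go to q0, push # → (q0, bcacacaccc, #)
  read b, top #: go to q0, push Y# → (q0, cacacaccc, Y#)
  read c, top Y: go to q2, push ε → (q2, acacaccc, #)
  read a, top #: go to q1, push YY# → (q1, cacaccc, YY#)
  read c, top Y: go to q0, push Y → (q0, acaccc, YY#)
  read a, top Y: go to q0, push ε → (q0, caccc, Y#)
  read c, top Y: go to q2, push ε → (q2, accc, #)
  read a, top #: go to q1, push YY# → (q1, ccc, YY#)
  read c, top Y: go to q0, push Y → (q0, cc, YY#)
  read c, top Y: go to q2, push ε → (q2, c, Y#)
  read c, top Y: go to q2, push Y → (q2, ε, Y#)
All input consumed in state q2 with stack Y#.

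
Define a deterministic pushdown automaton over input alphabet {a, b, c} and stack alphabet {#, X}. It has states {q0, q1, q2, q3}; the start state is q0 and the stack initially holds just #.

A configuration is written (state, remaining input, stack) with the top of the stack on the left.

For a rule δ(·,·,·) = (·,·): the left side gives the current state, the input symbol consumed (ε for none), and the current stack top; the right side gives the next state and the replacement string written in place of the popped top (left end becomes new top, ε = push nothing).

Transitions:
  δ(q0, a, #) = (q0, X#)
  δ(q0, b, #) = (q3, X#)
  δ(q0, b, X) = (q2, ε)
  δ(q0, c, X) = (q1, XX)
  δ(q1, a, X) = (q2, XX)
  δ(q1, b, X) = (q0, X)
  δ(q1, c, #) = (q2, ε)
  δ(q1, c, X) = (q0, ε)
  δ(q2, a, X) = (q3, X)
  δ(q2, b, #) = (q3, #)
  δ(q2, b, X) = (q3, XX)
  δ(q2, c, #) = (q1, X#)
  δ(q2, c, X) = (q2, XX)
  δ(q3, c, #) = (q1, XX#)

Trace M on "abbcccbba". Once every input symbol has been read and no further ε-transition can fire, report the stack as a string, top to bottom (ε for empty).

(q0, abbcccbba, #) ⊢ (q0, bbcccbba, X#) ⊢ (q2, bcccbba, #) ⊢ (q3, cccbba, #) ⊢ (q1, ccbba, XX#) ⊢ (q0, cbba, X#) ⊢ (q1, bba, XX#) ⊢ (q0, ba, XX#) ⊢ (q2, a, X#) ⊢ (q3, ε, X#)
All input consumed in state q3 with stack X#.

X#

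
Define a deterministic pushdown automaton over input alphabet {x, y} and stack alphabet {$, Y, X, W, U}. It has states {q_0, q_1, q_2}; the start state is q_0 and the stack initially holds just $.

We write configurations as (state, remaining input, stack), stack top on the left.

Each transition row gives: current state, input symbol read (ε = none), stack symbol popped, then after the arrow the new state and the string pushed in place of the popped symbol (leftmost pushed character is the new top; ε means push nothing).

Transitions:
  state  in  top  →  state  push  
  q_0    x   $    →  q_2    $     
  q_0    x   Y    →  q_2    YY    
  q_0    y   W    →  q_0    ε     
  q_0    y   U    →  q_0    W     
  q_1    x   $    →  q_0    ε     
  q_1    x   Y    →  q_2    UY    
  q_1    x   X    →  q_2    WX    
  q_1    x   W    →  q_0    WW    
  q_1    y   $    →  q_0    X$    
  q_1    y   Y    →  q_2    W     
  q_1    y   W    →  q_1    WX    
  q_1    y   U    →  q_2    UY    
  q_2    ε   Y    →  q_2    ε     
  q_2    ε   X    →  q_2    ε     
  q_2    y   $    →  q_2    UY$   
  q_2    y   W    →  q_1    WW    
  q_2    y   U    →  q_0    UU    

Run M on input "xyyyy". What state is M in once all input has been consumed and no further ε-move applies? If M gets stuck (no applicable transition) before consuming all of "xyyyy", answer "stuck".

(q_0, xyyyy, $)
  read x, top $: go to q_2, push $ → (q_2, yyyy, $)
  read y, top $: go to q_2, push UY$ → (q_2, yyy, UY$)
  read y, top U: go to q_0, push UU → (q_0, yy, UUY$)
  read y, top U: go to q_0, push W → (q_0, y, WUY$)
  read y, top W: go to q_0, push ε → (q_0, ε, UY$)
All input consumed; M is in state q_0.

q_0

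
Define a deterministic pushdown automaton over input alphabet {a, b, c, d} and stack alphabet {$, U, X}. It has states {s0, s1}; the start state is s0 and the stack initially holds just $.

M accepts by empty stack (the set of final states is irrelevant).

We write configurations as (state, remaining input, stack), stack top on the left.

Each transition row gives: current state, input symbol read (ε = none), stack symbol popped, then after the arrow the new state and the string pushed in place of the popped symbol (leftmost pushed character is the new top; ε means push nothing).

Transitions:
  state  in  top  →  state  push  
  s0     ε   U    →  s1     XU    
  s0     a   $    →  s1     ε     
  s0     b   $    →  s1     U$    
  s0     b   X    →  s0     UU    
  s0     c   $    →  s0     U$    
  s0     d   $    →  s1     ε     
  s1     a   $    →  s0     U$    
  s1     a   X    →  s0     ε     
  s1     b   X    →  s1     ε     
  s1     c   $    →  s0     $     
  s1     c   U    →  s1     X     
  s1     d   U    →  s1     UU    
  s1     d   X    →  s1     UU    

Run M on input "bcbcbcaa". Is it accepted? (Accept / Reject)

Accept

(s0, bcbcbcaa, $)
  read b, top $: go to s1, push U$ → (s1, cbcbcaa, U$)
  read c, top U: go to s1, push X → (s1, bcbcaa, X$)
  read b, top X: go to s1, push ε → (s1, cbcaa, $)
  read c, top $: go to s0, push $ → (s0, bcaa, $)
  read b, top $: go to s1, push U$ → (s1, caa, U$)
  read c, top U: go to s1, push X → (s1, aa, X$)
  read a, top X: go to s0, push ε → (s0, a, $)
  read a, top $: go to s1, push ε → (s1, ε, ε)
All input consumed and the stack is empty.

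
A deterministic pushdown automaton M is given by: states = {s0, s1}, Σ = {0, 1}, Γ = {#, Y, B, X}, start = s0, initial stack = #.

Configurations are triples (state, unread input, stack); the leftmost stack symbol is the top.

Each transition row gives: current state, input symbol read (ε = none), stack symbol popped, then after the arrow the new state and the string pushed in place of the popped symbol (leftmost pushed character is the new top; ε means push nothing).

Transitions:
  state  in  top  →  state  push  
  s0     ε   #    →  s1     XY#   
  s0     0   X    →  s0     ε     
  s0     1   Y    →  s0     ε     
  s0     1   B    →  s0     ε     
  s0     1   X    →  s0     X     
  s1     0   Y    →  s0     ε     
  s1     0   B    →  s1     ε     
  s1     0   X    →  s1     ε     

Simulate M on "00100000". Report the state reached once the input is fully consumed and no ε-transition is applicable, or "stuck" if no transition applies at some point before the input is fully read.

(s0, 00100000, #)
  ε-move, top #: go to s1, push XY# → (s1, 00100000, XY#)
  read 0, top X: go to s1, push ε → (s1, 0100000, Y#)
  read 0, top Y: go to s0, push ε → (s0, 100000, #)
  ε-move, top #: go to s1, push XY# → (s1, 100000, XY#)
No transition for (s1, 1, top X); M blocks with input 100000 remaining.

stuck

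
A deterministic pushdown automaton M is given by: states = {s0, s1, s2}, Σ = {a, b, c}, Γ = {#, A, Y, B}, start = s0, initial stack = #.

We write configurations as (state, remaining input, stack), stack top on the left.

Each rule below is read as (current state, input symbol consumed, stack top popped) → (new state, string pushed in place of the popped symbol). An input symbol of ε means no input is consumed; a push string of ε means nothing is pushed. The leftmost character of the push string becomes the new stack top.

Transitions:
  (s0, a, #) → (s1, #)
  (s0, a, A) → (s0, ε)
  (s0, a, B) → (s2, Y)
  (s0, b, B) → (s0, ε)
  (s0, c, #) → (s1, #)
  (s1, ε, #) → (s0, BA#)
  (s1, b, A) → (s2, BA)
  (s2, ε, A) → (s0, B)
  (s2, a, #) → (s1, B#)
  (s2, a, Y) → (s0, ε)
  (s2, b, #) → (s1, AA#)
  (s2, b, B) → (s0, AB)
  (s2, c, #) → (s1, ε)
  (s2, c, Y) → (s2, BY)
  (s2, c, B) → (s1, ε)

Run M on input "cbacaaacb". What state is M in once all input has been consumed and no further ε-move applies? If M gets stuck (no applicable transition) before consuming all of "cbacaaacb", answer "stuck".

s0

(s0, cbacaaacb, #) ⊢ (s1, bacaaacb, #) ⊢ (s0, bacaaacb, BA#) ⊢ (s0, acaaacb, A#) ⊢ (s0, caaacb, #) ⊢ (s1, aaacb, #) ⊢ (s0, aaacb, BA#) ⊢ (s2, aacb, YA#) ⊢ (s0, acb, A#) ⊢ (s0, cb, #) ⊢ (s1, b, #) ⊢ (s0, b, BA#) ⊢ (s0, ε, A#)
All input consumed; M is in state s0.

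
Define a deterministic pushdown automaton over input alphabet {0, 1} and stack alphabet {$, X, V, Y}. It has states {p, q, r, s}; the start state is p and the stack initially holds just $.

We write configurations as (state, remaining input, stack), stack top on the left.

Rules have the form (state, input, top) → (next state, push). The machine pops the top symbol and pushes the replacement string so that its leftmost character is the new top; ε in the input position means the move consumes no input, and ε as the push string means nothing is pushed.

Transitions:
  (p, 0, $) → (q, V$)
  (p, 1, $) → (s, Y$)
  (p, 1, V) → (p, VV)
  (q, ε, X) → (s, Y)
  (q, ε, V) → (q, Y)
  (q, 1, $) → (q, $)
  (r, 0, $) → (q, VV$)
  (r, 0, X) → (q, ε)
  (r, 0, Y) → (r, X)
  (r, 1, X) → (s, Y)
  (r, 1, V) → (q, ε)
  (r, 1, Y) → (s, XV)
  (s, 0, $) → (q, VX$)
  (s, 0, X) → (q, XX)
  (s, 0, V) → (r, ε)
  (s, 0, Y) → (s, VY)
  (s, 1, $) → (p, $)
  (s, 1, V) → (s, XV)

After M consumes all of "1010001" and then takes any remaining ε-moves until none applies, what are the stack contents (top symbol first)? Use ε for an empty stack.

XVXVY$

(p, 1010001, $) ⊢ (s, 010001, Y$) ⊢ (s, 10001, VY$) ⊢ (s, 0001, XVY$) ⊢ (q, 001, XXVY$) ⊢ (s, 001, YXVY$) ⊢ (s, 01, VYXVY$) ⊢ (r, 1, YXVY$) ⊢ (s, ε, XVXVY$)
All input consumed in state s with stack XVXVY$.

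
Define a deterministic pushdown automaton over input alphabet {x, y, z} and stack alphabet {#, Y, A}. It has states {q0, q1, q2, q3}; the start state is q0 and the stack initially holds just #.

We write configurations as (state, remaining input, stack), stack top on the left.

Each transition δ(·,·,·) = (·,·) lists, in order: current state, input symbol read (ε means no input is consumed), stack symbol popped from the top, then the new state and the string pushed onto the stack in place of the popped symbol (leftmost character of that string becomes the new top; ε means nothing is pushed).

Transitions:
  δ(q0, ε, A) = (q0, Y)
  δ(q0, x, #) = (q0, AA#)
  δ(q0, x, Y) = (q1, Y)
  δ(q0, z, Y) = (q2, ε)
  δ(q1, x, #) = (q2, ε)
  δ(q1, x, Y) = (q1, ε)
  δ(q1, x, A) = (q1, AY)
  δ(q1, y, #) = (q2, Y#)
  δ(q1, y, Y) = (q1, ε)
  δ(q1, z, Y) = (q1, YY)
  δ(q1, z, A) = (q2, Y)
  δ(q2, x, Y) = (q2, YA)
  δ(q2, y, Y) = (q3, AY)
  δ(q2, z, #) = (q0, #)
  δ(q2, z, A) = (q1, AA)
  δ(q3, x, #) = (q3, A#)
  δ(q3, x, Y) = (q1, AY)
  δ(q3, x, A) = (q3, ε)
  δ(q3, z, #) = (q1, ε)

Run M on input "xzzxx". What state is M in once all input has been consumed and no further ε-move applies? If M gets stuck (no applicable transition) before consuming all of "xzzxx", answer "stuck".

q1

(q0, xzzxx, #)
  read x, top #: go to q0, push AA# → (q0, zzxx, AA#)
  ε-move, top A: go to q0, push Y → (q0, zzxx, YA#)
  read z, top Y: go to q2, push ε → (q2, zxx, A#)
  read z, top A: go to q1, push AA → (q1, xx, AA#)
  read x, top A: go to q1, push AY → (q1, x, AYA#)
  read x, top A: go to q1, push AY → (q1, ε, AYYA#)
All input consumed; M is in state q1.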